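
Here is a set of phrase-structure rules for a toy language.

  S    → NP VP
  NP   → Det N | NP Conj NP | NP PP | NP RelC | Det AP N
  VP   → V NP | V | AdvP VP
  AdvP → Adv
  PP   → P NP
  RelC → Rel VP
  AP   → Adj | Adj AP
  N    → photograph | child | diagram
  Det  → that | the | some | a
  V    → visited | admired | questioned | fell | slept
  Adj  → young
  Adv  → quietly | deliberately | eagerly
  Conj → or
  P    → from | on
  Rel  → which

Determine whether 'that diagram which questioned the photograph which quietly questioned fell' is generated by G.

S
  NP
    NP
      Det: that
      N: diagram
    RelC
      Rel: which
      VP
        V: questioned
        NP
          NP
            Det: the
            N: photograph
          RelC
            Rel: which
            VP
              AdvP
                Adv: quietly
              VP
                V: questioned
  VP
    V: fell
Every word is introduced by a lexical rule and the phrasal rules combine the resulting categories into a single S.

Grammatical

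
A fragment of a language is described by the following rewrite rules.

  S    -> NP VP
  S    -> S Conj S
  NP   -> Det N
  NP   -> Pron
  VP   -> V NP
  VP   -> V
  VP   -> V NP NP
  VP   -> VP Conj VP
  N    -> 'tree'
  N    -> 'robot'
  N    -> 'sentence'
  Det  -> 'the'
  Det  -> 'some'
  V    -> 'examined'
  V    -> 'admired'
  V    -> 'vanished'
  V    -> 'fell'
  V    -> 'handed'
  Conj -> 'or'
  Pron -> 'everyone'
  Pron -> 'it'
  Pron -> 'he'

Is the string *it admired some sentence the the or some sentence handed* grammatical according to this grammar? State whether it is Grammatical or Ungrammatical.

Ungrammatical

A Det word can never sit immediately before a Det word in any string this grammar generates, so the substring 'the the' rules out a derivation.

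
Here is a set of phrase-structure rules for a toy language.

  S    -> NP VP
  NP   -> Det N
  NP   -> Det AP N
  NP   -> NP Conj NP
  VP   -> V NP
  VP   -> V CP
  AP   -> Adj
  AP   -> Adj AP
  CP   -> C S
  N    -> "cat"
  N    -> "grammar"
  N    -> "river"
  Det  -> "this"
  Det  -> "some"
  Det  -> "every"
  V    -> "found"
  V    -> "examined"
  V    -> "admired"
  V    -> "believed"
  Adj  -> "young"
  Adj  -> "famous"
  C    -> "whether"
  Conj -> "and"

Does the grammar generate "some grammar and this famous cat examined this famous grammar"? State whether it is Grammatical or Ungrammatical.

S
  NP
    NP
      Det: some
      N: grammar
    Conj: and
    NP
      Det: this
      AP
        Adj: famous
      N: cat
  VP
    V: examined
    NP
      Det: this
      AP
        Adj: famous
      N: grammar
Every word is introduced by a lexical rule and the phrasal rules combine the resulting categories into a single S.

Grammatical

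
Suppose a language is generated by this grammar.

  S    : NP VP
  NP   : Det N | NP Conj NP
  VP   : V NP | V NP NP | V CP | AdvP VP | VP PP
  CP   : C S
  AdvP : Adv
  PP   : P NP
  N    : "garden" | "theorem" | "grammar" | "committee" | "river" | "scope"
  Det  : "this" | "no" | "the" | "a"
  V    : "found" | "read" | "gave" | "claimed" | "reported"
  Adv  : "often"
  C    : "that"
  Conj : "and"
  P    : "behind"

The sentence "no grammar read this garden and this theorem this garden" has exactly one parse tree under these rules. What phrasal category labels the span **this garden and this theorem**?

[S [NP [Det no] [N grammar]] [VP [V read] [NP [NP [Det this] [N garden]] [Conj and] [NP [Det this] [N theorem]]] [NP [Det this] [N garden]]]]
The span 'this garden and this theorem' is the NP node built by NP → NP Conj NP.

NP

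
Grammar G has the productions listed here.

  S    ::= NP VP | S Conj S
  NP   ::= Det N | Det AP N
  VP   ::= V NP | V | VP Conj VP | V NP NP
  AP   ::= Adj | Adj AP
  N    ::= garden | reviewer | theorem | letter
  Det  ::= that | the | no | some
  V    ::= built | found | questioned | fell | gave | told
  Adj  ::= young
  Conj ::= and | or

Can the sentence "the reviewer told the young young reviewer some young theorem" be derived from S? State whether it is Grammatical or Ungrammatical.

Grammatical

S
  NP
    Det: the
    N: reviewer
  VP
    V: told
    NP
      Det: the
      AP
        Adj: young
        AP
          Adj: young
      N: reviewer
    NP
      Det: some
      AP
        Adj: young
      N: theorem
The bracketing above is licensed at every node by one of the given productions, with S at the root.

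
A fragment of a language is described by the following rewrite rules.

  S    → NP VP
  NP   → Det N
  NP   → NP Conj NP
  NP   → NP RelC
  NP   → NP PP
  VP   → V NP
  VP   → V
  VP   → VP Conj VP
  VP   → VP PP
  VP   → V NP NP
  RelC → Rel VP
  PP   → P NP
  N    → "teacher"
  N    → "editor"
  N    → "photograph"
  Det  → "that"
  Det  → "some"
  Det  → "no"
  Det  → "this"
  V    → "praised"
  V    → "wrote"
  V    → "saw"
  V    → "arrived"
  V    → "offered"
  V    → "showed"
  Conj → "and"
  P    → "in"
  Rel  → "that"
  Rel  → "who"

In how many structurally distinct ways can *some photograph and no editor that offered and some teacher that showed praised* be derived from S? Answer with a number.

7

Two of the 7 distinct bracketings:
[S [NP [NP [Det some] [N photograph]] [Conj and] [NP [NP [NP [Det no] [N editor]] [RelC [Rel that] [VP [V offered]]]] [Conj and] [NP [NP [Det some] [N teacher]] [RelC [Rel that] [VP [V showed]]]]]] [VP [V praised]]]
[S [NP [NP [Det some] [N photograph]] [Conj and] [NP [NP [NP [NP [Det no] [N editor]] [RelC [Rel that] [VP [V offered]]]] [Conj and] [NP [Det some] [N teacher]]] [RelC [Rel that] [VP [V showed]]]]] [VP [V praised]]]
The trees differ in how a recursive rule is bracketed over the same span.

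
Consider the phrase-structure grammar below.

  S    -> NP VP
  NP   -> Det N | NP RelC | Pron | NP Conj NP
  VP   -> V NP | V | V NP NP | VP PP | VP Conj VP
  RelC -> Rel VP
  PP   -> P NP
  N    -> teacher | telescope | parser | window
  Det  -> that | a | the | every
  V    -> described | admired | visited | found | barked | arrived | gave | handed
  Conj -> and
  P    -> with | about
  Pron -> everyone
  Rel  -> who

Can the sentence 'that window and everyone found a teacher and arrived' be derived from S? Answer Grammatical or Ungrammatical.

S
  NP
    NP
      Det: that
      N: window
    Conj: and
    NP
      Pron: everyone
  VP
    VP
      V: found
      NP
        Det: a
        N: teacher
    Conj: and
    VP
      V: arrived
The bracketing above is licensed at every node by one of the given productions, with S at the root.

Grammatical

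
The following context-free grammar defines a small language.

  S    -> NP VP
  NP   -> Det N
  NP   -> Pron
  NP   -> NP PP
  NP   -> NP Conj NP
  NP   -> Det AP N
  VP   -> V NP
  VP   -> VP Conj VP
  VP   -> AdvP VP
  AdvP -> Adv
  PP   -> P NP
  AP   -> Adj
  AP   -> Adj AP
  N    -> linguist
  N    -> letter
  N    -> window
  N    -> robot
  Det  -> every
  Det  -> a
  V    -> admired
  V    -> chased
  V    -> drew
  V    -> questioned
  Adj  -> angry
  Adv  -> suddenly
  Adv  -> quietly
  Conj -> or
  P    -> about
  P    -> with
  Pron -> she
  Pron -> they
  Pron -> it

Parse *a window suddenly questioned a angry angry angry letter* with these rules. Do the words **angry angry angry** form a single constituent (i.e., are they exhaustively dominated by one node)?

[S [NP [Det a] [N window]] [VP [AdvP [Adv suddenly]] [VP [V questioned] [NP [Det a] [AP [Adj angry] [AP [Adj angry] [AP [Adj angry]]]] [N letter]]]]]
The words 'angry angry angry' are exhaustively dominated by a single AP node (built by AP → Adj AP), so they form a constituent.

Yes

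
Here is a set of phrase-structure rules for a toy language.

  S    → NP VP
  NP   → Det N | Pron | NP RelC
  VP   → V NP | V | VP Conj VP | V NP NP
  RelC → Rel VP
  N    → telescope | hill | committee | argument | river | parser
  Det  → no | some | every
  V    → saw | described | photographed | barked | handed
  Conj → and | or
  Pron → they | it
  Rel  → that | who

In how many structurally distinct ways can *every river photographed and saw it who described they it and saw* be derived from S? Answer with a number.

5

Two of the 5 distinct bracketings:
[S [NP [Det every] [N river]] [VP [VP [V photographed]] [Conj and] [VP [V saw] [NP [NP [Pron it]] [RelC [Rel who] [VP [VP [V described] [NP [Pron they]] [NP [Pron it]]] [Conj and] [VP [V saw]]]]]]]]
[S [NP [Det every] [N river]] [VP [VP [V photographed]] [Conj and] [VP [VP [V saw] [NP [NP [Pron it]] [RelC [Rel who] [VP [V described] [NP [Pron they]] [NP [Pron it]]]]]] [Conj and] [VP [V saw]]]]]
The trees differ in how a recursive rule is bracketed over the same span.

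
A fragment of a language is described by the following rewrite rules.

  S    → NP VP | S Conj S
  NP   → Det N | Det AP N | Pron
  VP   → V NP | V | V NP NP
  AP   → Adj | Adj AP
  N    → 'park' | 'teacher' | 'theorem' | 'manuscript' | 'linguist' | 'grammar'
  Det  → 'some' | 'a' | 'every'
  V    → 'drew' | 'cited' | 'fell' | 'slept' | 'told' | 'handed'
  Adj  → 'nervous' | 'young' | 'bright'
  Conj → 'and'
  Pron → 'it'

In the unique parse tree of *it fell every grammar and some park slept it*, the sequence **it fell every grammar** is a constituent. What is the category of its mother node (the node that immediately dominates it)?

S
  S
    NP
      Pron: it
    VP
      V: fell
      NP
        Det: every
        N: grammar
  Conj: and
  S
    NP
      Det: some
      N: park
    VP
      V: slept
      NP
        Pron: it
The span 'it fell every grammar' is the S node built by S → NP VP.
Its mother is the S built by S → S Conj S.

S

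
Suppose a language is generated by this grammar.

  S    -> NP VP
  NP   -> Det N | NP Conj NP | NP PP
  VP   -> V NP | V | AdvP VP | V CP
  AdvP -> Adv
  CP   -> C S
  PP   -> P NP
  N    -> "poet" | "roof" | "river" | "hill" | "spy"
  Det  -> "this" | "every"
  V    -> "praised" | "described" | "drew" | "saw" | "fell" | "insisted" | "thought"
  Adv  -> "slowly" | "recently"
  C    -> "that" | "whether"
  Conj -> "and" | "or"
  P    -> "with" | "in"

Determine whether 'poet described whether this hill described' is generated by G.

For S → NP VP, no prefix of the string parses as an NP.

Ungrammatical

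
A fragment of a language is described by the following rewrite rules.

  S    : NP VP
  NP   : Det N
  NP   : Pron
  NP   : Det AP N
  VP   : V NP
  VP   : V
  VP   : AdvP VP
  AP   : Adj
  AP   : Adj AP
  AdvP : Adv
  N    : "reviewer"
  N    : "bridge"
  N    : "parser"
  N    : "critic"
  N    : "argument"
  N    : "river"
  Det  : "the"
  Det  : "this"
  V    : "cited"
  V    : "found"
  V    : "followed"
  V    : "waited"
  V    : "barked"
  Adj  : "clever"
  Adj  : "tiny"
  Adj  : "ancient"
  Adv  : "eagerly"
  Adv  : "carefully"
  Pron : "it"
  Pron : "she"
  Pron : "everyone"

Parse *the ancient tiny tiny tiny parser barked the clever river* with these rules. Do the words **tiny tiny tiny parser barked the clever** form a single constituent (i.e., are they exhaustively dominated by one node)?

No

[S [NP [Det the] [AP [Adj ancient] [AP [Adj tiny] [AP [Adj tiny] [AP [Adj tiny]]]]] [N parser]] [VP [V barked] [NP [Det the] [AP [Adj clever]] [N river]]]]
The smallest constituent containing 'tiny tiny tiny parser barked the clever' is the S spanning 'the ancient tiny tiny tiny parser barked the clever river'; no single node in the tree dominates exactly the given words.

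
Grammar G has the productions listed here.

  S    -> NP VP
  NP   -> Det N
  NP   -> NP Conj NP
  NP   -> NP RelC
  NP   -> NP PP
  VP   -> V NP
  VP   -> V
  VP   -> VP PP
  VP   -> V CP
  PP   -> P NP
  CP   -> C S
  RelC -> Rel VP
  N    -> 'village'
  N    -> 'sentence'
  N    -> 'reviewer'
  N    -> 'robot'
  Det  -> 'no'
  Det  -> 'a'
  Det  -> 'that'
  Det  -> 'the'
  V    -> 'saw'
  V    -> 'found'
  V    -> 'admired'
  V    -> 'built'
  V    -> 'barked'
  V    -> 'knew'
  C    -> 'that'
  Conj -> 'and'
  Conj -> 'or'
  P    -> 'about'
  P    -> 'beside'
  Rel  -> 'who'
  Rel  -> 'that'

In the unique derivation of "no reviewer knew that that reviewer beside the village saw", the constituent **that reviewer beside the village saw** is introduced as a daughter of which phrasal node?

CP

[S [NP [Det no] [N reviewer]] [VP [V knew] [CP [C that] [S [NP [NP [Det that] [N reviewer]] [PP [P beside] [NP [Det the] [N village]]]] [VP [V saw]]]]]]
The span 'that reviewer beside the village saw' is the S node built by S → NP VP.
Its mother is the CP built by CP → C S.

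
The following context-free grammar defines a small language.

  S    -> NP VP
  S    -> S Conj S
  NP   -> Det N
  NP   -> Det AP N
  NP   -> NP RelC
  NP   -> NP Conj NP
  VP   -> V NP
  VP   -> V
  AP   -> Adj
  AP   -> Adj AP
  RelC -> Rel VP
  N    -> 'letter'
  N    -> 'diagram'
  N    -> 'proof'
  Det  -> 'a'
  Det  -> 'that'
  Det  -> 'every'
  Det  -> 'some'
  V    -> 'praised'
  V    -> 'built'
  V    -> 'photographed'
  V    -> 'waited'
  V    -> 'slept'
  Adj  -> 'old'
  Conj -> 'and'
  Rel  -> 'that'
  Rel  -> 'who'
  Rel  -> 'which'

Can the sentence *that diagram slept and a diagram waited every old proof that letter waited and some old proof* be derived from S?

Ungrammatical

For S → NP VP, the only prefix that parses as NP is 'that diagram', but the remainder 'slept and a diagram waited every old proof that letter waited and some old proof' is not a VP under these rules. The alternative S rule S → S Conj S likewise has no satisfying split.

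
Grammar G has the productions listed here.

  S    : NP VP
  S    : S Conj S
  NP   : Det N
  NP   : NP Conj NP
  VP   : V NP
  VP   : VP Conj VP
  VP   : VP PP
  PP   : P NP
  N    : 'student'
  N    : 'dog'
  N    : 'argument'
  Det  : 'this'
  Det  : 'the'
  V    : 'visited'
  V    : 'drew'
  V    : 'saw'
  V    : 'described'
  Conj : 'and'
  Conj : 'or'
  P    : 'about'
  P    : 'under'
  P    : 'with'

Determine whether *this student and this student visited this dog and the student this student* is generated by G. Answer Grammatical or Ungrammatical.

Ungrammatical

An N word can never sit immediately before a Det word in any string this grammar generates, so the substring 'student this' rules out a derivation.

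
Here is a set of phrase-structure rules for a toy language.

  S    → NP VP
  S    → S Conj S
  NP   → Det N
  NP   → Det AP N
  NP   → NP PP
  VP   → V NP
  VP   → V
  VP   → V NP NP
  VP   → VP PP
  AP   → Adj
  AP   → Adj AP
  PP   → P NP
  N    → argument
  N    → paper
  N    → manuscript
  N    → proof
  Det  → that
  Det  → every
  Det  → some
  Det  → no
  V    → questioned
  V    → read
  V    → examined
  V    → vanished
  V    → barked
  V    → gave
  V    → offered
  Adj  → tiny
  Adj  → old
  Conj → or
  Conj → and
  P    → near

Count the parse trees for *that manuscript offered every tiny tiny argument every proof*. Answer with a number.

[S [NP [Det that] [N manuscript]] [VP [V offered] [NP [Det every] [AP [Adj tiny] [AP [Adj tiny]]] [N argument]] [NP [Det every] [N proof]]]]
No rule offers an alternative attachment or grouping for any span, so this is the only derivation.

1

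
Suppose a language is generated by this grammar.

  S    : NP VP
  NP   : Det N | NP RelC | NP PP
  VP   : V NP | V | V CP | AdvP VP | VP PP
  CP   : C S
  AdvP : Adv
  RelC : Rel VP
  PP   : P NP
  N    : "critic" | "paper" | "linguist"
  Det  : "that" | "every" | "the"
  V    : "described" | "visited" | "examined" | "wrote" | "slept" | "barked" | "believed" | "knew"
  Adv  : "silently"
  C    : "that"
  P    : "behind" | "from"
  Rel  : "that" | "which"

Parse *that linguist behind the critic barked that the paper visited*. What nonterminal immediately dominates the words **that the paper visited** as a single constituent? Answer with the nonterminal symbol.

S
  NP
    NP
      Det: that
      N: linguist
    PP
      P: behind
      NP
        Det: the
        N: critic
  VP
    V: barked
    CP
      C: that
      S
        NP
          Det: the
          N: paper
        VP
          V: visited
The span 'that the paper visited' is the CP node built by CP → C S.

CP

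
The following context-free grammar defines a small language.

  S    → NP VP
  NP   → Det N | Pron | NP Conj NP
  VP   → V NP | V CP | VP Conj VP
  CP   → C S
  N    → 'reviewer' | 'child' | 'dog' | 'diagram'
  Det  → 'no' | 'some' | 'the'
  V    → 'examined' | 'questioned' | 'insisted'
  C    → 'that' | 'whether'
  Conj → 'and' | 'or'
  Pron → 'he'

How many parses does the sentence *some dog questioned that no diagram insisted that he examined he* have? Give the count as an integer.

1

[S [NP [Det some] [N dog]] [VP [V questioned] [CP [C that] [S [NP [Det no] [N diagram]] [VP [V insisted] [CP [C that] [S [NP [Pron he]] [VP [V examined] [NP [Pron he]]]]]]]]]]
No rule offers an alternative attachment or grouping for any span, so this is the only derivation.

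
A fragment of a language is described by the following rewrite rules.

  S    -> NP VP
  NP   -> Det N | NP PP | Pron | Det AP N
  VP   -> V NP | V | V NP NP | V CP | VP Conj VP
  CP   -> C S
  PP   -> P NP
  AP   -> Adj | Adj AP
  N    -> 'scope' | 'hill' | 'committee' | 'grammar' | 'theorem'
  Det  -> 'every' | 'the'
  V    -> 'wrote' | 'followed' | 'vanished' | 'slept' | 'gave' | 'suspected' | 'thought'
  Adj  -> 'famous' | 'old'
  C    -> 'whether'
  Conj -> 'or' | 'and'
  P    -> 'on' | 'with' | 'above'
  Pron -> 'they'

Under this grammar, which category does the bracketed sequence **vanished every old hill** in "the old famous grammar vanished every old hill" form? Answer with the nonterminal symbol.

VP

[S [NP [Det the] [AP [Adj old] [AP [Adj famous]]] [N grammar]] [VP [V vanished] [NP [Det every] [AP [Adj old]] [N hill]]]]
The span 'vanished every old hill' is the VP node built by VP → V NP.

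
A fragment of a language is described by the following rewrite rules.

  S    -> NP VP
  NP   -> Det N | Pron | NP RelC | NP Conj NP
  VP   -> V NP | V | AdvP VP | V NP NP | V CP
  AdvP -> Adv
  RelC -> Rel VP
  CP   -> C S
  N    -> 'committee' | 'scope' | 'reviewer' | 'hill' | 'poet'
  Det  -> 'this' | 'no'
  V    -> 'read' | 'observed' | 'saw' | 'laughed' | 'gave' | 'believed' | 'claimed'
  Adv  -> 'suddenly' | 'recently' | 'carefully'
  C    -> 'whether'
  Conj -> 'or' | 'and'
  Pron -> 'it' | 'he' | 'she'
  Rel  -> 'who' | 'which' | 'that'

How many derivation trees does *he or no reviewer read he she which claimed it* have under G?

1

[S [NP [NP [Pron he]] [Conj or] [NP [Det no] [N reviewer]]] [VP [V read] [NP [Pron he]] [NP [NP [Pron she]] [RelC [Rel which] [VP [V claimed] [NP [Pron it]]]]]]]
No rule offers an alternative attachment or grouping for any span, so this is the only derivation.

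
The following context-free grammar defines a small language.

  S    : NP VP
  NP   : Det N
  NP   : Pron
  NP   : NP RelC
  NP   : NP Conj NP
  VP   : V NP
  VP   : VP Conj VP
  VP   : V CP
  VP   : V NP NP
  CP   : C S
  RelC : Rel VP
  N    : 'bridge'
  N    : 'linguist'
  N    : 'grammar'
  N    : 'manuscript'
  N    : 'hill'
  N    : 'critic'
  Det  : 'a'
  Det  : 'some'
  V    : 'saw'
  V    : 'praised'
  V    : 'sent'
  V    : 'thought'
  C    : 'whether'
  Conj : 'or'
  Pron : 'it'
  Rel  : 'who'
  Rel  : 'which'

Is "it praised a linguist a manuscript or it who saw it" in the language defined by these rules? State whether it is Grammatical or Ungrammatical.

S
  NP
    Pron: it
  VP
    V: praised
    NP
      Det: a
      N: linguist
    NP
      NP
        NP
          Det: a
          N: manuscript
        Conj: or
        NP
          Pron: it
      RelC
        Rel: who
        VP
          V: saw
          NP
            Pron: it
Each bracket corresponds to one application of a listed rule, so the string is derivable from S.

Grammatical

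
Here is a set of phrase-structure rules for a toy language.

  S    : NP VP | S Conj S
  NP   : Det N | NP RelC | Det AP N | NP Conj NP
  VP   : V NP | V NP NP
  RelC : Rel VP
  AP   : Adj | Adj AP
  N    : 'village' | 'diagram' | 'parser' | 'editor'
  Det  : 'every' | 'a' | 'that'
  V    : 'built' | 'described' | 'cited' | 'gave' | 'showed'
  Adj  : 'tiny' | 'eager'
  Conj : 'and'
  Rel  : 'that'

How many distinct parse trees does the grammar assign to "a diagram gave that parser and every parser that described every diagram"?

The two bracketings:
[S [NP [Det a] [N diagram]] [VP [V gave] [NP [NP [NP [Det that] [N parser]] [Conj and] [NP [Det every] [N parser]]] [RelC [Rel that] [VP [V described] [NP [Det every] [N diagram]]]]]]]
[S [NP [Det a] [N diagram]] [VP [V gave] [NP [NP [Det that] [N parser]] [Conj and] [NP [NP [Det every] [N parser]] [RelC [Rel that] [VP [V described] [NP [Det every] [N diagram]]]]]]]]
The trees differ in how a recursive rule is bracketed over the same span.

2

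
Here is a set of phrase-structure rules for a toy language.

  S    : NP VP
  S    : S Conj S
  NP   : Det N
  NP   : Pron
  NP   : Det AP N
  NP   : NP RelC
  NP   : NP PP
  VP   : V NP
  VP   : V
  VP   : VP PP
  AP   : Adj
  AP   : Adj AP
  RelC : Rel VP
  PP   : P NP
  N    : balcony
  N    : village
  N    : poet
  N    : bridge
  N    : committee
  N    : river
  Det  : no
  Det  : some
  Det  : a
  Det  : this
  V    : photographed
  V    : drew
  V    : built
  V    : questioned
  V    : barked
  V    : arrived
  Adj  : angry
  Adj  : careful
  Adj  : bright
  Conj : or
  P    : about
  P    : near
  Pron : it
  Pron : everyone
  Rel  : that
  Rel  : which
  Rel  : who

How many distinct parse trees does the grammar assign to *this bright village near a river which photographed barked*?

The two bracketings:
[S [NP [NP [NP [Det this] [AP [Adj bright]] [N village]] [PP [P near] [NP [Det a] [N river]]]] [RelC [Rel which] [VP [V photographed]]]] [VP [V barked]]]
[S [NP [NP [Det this] [AP [Adj bright]] [N village]] [PP [P near] [NP [NP [Det a] [N river]] [RelC [Rel which] [VP [V photographed]]]]]] [VP [V barked]]]
The trees differ in how a recursive rule is bracketed over the same span.

2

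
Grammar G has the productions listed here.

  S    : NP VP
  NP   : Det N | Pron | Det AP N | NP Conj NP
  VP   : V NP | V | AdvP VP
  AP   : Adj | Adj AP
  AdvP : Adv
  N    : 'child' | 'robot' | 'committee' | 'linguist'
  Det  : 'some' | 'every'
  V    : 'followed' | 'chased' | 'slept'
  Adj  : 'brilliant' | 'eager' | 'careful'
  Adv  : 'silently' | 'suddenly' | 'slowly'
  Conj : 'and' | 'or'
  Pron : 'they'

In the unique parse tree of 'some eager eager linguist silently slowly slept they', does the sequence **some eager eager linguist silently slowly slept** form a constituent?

No

[S [NP [Det some] [AP [Adj eager] [AP [Adj eager]]] [N linguist]] [VP [AdvP [Adv silently]] [VP [AdvP [Adv slowly]] [VP [V slept] [NP [Pron they]]]]]]
The smallest constituent containing 'some eager eager linguist silently slowly slept' is the S spanning 'some eager eager linguist silently slowly slept they'; no single node in the tree dominates exactly the given words.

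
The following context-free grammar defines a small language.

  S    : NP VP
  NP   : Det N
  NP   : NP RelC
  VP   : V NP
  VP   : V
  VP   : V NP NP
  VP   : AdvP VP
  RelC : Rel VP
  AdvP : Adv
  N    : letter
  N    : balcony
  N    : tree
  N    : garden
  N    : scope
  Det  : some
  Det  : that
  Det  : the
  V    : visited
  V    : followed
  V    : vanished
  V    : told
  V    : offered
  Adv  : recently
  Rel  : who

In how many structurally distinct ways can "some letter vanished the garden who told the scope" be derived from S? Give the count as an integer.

The two bracketings:
[S [NP [Det some] [N letter]] [VP [V vanished] [NP [NP [Det the] [N garden]] [RelC [Rel who] [VP [V told] [NP [Det the] [N scope]]]]]]]
[S [NP [Det some] [N letter]] [VP [V vanished] [NP [NP [Det the] [N garden]] [RelC [Rel who] [VP [V told]]]] [NP [Det the] [N scope]]]]
The difference turns on whether VP → V is used at the relevant span, versus an alternative expansion of VP.

2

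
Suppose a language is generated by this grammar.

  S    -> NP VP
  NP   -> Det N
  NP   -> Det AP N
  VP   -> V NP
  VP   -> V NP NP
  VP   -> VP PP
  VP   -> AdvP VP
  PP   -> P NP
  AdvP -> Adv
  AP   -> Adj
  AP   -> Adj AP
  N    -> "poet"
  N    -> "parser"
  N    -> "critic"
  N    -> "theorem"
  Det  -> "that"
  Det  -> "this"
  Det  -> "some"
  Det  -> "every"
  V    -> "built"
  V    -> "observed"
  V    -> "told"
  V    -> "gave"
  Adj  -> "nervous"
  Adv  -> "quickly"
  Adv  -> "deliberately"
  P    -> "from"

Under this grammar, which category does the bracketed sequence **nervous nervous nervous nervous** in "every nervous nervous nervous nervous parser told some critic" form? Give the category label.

S
  NP
    Det: every
    AP
      Adj: nervous
      AP
        Adj: nervous
        AP
          Adj: nervous
          AP
            Adj: nervous
    N: parser
  VP
    V: told
    NP
      Det: some
      N: critic
The span 'nervous nervous nervous nervous' is the AP node built by AP → Adj AP.

AP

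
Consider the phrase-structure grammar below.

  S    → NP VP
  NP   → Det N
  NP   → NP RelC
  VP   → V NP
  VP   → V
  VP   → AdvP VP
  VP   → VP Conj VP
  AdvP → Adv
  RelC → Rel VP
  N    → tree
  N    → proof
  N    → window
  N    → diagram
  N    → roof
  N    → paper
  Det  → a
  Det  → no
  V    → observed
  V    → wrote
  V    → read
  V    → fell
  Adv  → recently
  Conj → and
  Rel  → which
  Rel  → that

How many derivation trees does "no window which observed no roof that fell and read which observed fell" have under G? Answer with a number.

4

Two of the 4 distinct bracketings:
[S [NP [NP [Det no] [N window]] [RelC [Rel which] [VP [V observed] [NP [NP [NP [Det no] [N roof]] [RelC [Rel that] [VP [VP [V fell]] [Conj and] [VP [V read]]]]] [RelC [Rel which] [VP [V observed]]]]]]] [VP [V fell]]]
[S [NP [NP [NP [Det no] [N window]] [RelC [Rel which] [VP [V observed] [NP [NP [Det no] [N roof]] [RelC [Rel that] [VP [VP [V fell]] [Conj and] [VP [V read]]]]]]]] [RelC [Rel which] [VP [V observed]]]] [VP [V fell]]]
The trees differ in how a recursive rule is bracketed over the same span.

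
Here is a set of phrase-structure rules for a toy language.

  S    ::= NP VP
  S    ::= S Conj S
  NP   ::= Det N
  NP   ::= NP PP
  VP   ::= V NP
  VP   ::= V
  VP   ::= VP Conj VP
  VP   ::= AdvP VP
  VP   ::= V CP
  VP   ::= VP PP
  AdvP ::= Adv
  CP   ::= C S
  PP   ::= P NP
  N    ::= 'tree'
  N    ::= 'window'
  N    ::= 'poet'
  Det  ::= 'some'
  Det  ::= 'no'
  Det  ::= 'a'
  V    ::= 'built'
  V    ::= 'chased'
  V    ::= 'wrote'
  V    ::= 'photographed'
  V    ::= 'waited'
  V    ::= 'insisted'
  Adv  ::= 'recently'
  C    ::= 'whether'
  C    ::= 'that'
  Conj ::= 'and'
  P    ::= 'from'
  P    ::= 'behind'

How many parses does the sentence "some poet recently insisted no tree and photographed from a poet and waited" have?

Two of the 9 distinct bracketings:
[S [NP [Det some] [N poet]] [VP [VP [AdvP [Adv recently]] [VP [V insisted] [NP [Det no] [N tree]]]] [Conj and] [VP [VP [VP [V photographed]] [PP [P from] [NP [Det a] [N poet]]]] [Conj and] [VP [V waited]]]]]
[S [NP [Det some] [N poet]] [VP [VP [VP [AdvP [Adv recently]] [VP [V insisted] [NP [Det no] [N tree]]]] [Conj and] [VP [VP [V photographed]] [PP [P from] [NP [Det a] [N poet]]]]] [Conj and] [VP [V waited]]]]
The trees differ in how a recursive rule is bracketed over the same span.

9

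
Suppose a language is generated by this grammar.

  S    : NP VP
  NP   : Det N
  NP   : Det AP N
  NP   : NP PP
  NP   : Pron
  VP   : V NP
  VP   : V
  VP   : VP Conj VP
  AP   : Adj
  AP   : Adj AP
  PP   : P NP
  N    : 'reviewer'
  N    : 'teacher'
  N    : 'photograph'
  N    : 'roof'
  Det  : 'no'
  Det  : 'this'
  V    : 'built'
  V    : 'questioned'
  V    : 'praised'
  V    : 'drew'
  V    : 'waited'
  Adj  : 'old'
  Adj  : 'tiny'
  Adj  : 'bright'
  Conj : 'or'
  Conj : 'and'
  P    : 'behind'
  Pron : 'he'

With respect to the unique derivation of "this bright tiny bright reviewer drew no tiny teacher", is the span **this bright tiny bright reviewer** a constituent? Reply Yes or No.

[S [NP [Det this] [AP [Adj bright] [AP [Adj tiny] [AP [Adj bright]]]] [N reviewer]] [VP [V drew] [NP [Det no] [AP [Adj tiny]] [N teacher]]]]
The words 'this bright tiny bright reviewer' are exhaustively dominated by a single NP node (built by NP → Det AP N), so they form a constituent.

Yes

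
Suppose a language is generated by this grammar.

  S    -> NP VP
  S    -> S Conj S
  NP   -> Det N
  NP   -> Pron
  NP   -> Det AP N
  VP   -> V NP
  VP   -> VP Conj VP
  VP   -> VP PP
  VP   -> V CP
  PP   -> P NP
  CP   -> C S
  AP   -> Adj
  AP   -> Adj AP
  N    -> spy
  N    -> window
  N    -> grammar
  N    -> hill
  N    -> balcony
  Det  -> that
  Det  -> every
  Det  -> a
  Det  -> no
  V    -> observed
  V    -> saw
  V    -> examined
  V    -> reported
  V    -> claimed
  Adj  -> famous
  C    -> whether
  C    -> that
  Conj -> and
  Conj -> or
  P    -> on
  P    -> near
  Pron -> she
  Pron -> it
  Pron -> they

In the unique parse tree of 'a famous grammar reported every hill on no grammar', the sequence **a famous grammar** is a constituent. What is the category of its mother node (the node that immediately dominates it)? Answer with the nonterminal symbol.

S

[S [NP [Det a] [AP [Adj famous]] [N grammar]] [VP [VP [V reported] [NP [Det every] [N hill]]] [PP [P on] [NP [Det no] [N grammar]]]]]
The span 'a famous grammar' is the NP node built by NP → Det AP N.
Its mother is the S built by S → NP VP.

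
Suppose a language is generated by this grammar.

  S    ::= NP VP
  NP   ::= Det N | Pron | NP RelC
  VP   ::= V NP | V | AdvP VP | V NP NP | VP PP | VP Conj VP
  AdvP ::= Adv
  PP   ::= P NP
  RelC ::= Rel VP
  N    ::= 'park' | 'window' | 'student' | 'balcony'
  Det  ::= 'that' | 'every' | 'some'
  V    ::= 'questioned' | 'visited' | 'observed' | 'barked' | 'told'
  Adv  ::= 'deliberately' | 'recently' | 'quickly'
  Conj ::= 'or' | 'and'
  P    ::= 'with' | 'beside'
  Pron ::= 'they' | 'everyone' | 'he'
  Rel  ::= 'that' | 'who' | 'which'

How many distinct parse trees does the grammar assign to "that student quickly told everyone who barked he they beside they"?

Two of the 5 distinct bracketings:
[S [NP [Det that] [N student]] [VP [AdvP [Adv quickly]] [VP [V told] [NP [NP [Pron everyone]] [RelC [Rel who] [VP [VP [V barked] [NP [Pron he]] [NP [Pron they]]] [PP [P beside] [NP [Pron they]]]]]]]]]
[S [NP [Det that] [N student]] [VP [AdvP [Adv quickly]] [VP [VP [V told] [NP [NP [Pron everyone]] [RelC [Rel who] [VP [V barked] [NP [Pron he]] [NP [Pron they]]]]]] [PP [P beside] [NP [Pron they]]]]]]
The trees differ in how a recursive rule is bracketed over the same span.

5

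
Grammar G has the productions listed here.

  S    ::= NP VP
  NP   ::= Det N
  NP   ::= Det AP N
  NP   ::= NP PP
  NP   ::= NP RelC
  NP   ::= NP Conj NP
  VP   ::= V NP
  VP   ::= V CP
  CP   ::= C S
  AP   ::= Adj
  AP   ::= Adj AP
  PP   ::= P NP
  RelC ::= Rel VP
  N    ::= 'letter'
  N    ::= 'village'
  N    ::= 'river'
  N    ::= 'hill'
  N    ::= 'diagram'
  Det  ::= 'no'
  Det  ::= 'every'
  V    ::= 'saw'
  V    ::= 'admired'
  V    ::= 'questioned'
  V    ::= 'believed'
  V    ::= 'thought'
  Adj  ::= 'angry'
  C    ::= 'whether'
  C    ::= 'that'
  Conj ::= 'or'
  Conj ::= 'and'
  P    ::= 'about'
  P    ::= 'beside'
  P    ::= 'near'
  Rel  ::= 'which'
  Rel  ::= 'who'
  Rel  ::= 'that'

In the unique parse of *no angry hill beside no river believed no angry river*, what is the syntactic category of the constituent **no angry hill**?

S
  NP
    NP
      Det: no
      AP
        Adj: angry
      N: hill
    PP
      P: beside
      NP
        Det: no
        N: river
  VP
    V: believed
    NP
      Det: no
      AP
        Adj: angry
      N: river
The span 'no angry hill' is the NP node built by NP → Det AP N.

NP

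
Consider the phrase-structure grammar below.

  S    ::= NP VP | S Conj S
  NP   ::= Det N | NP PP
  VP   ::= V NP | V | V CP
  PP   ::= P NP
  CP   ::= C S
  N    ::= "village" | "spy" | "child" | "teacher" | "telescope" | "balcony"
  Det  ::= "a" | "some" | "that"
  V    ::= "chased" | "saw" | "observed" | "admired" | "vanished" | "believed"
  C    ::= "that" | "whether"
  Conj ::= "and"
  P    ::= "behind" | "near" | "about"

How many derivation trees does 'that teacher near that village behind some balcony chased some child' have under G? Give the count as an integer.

2

The two bracketings:
[S [NP [NP [Det that] [N teacher]] [PP [P near] [NP [NP [Det that] [N village]] [PP [P behind] [NP [Det some] [N balcony]]]]]] [VP [V chased] [NP [Det some] [N child]]]]
[S [NP [NP [NP [Det that] [N teacher]] [PP [P near] [NP [Det that] [N village]]]] [PP [P behind] [NP [Det some] [N balcony]]]] [VP [V chased] [NP [Det some] [N child]]]]
The trees differ in how a recursive rule is bracketed over the same span.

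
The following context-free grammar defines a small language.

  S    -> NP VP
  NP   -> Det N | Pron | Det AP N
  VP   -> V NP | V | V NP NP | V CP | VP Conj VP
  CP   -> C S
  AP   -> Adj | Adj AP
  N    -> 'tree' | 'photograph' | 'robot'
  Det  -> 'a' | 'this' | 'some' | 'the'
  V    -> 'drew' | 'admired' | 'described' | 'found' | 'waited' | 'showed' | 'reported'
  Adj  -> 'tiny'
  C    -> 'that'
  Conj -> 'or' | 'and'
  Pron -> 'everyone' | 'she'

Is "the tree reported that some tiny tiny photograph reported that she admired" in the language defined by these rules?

Grammatical

[S [NP [Det the] [N tree]] [VP [V reported] [CP [C that] [S [NP [Det some] [AP [Adj tiny] [AP [Adj tiny]]] [N photograph]] [VP [V reported] [CP [C that] [S [NP [Pron she]] [VP [V admired]]]]]]]]]
Every word is introduced by a lexical rule and the phrasal rules combine the resulting categories into a single S.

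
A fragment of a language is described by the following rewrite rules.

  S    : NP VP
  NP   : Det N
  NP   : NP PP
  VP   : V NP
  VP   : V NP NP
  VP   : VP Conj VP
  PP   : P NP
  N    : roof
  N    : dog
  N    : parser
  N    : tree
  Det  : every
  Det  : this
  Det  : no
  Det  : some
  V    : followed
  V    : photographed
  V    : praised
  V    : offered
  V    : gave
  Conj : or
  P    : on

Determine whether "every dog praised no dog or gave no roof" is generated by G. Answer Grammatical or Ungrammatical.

[S [NP [Det every] [N dog]] [VP [VP [V praised] [NP [Det no] [N dog]]] [Conj or] [VP [V gave] [NP [Det no] [N roof]]]]]
Every word is introduced by a lexical rule and the phrasal rules combine the resulting categories into a single S.

Grammatical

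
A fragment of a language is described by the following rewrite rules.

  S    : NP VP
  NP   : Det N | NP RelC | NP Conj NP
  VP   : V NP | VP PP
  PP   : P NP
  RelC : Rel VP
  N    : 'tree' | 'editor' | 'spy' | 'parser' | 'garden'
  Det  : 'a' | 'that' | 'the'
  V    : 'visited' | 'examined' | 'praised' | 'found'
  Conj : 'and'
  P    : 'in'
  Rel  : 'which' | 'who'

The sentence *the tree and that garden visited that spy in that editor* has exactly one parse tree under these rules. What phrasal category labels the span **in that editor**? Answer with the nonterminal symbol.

S
  NP
    NP
      Det: the
      N: tree
    Conj: and
    NP
      Det: that
      N: garden
  VP
    VP
      V: visited
      NP
        Det: that
        N: spy
    PP
      P: in
      NP
        Det: that
        N: editor
The span 'in that editor' is the PP node built by PP → P NP.

PP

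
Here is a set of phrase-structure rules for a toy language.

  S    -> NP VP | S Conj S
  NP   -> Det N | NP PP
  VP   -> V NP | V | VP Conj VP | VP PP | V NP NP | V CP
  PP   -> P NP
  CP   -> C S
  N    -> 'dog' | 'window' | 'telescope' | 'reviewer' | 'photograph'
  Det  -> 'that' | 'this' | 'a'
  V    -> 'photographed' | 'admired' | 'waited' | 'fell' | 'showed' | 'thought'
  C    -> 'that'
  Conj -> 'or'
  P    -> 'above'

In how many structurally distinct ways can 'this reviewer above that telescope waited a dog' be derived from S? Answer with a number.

1

[S [NP [NP [Det this] [N reviewer]] [PP [P above] [NP [Det that] [N telescope]]]] [VP [V waited] [NP [Det a] [N dog]]]]
No rule offers an alternative attachment or grouping for any span, so this is the only derivation.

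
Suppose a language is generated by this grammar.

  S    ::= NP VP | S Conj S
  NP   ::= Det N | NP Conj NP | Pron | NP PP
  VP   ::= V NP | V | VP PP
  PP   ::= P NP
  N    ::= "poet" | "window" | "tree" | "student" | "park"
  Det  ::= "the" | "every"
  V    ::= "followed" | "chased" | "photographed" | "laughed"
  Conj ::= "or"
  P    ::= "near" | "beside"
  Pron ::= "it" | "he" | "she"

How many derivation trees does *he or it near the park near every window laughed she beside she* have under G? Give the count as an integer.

10

Two of the 10 distinct bracketings:
[S [NP [NP [Pron he]] [Conj or] [NP [NP [Pron it]] [PP [P near] [NP [NP [Det the] [N park]] [PP [P near] [NP [Det every] [N window]]]]]]] [VP [V laughed] [NP [NP [Pron she]] [PP [P beside] [NP [Pron she]]]]]]
[S [NP [NP [Pron he]] [Conj or] [NP [NP [Pron it]] [PP [P near] [NP [NP [Det the] [N park]] [PP [P near] [NP [Det every] [N window]]]]]]] [VP [VP [V laughed] [NP [Pron she]]] [PP [P beside] [NP [Pron she]]]]]
The difference turns on whether VP → VP PP is used at the relevant span, versus an alternative expansion of VP.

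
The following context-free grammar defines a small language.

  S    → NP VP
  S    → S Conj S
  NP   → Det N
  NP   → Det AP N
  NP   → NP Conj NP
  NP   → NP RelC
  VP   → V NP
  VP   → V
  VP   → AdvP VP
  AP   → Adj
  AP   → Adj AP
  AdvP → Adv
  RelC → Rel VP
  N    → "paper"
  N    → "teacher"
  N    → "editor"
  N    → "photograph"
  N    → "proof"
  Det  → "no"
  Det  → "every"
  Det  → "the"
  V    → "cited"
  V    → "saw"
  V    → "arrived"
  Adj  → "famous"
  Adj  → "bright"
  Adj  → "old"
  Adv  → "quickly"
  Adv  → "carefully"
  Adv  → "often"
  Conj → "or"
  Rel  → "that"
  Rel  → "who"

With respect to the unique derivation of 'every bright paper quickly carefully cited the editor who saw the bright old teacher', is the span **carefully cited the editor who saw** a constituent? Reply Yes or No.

[S [NP [Det every] [AP [Adj bright]] [N paper]] [VP [AdvP [Adv quickly]] [VP [AdvP [Adv carefully]] [VP [V cited] [NP [NP [Det the] [N editor]] [RelC [Rel who] [VP [V saw] [NP [Det the] [AP [Adj bright] [AP [Adj old]]] [N teacher]]]]]]]]]
The smallest constituent containing 'carefully cited the editor who saw' is the VP spanning 'carefully cited the editor who saw the bright old teacher'; no single node in the tree dominates exactly the given words.

No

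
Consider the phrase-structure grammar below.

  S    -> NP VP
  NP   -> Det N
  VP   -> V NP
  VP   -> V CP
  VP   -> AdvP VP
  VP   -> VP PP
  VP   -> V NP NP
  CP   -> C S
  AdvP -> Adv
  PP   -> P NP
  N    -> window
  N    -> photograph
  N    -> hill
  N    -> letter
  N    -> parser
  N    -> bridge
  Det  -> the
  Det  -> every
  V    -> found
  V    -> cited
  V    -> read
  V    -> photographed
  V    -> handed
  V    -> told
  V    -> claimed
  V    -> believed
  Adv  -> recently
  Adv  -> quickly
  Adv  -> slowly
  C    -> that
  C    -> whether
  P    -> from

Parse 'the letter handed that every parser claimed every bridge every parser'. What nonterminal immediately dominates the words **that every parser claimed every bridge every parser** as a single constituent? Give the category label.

[S [NP [Det the] [N letter]] [VP [V handed] [CP [C that] [S [NP [Det every] [N parser]] [VP [V claimed] [NP [Det every] [N bridge]] [NP [Det every] [N parser]]]]]]]
The span 'that every parser claimed every bridge every parser' is the CP node built by CP → C S.

CP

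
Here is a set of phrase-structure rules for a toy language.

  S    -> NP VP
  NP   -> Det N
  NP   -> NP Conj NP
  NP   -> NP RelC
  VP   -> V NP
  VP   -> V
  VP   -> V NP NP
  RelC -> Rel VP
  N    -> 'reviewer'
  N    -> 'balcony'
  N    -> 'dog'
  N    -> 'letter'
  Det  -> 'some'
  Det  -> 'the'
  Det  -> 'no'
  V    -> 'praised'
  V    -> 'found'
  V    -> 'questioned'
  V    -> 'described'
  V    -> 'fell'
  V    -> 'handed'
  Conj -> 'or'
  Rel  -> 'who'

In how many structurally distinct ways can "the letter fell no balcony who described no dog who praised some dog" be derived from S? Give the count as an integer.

Two of the 6 distinct bracketings:
[S [NP [Det the] [N letter]] [VP [V fell] [NP [NP [Det no] [N balcony]] [RelC [Rel who] [VP [V described] [NP [NP [Det no] [N dog]] [RelC [Rel who] [VP [V praised] [NP [Det some] [N dog]]]]]]]]]]
[S [NP [Det the] [N letter]] [VP [V fell] [NP [NP [Det no] [N balcony]] [RelC [Rel who] [VP [V described] [NP [NP [Det no] [N dog]] [RelC [Rel who] [VP [V praised]]]] [NP [Det some] [N dog]]]]]]]
The difference turns on whether VP → V is used at the relevant span, versus an alternative expansion of VP.

6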